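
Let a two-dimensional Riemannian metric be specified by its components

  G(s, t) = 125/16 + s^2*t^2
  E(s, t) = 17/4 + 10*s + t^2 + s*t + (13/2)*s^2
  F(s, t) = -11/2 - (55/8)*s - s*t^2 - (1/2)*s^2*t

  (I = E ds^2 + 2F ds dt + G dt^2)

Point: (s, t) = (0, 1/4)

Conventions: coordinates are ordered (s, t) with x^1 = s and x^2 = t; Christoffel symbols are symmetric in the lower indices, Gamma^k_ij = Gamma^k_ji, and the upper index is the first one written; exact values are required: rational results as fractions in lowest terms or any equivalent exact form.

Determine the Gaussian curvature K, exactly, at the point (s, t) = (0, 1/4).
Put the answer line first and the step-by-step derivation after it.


Answer: K = -320400/776161

E = 69/16, F = -11/2, G = 125/16, EG - F^2 = 881/256 at the point
E_s = 41/4, E_t = 1/2, F_s = -111/16, F_t = 0, G_s = 0, G_t = 0
E_tt = 2, F_st = -1/2, G_ss = 1/8
Brioschi: K = (det M1 - det M2) / (EG - F^2)^2 with the standard first/second-derivative matrices M1, M2.
M1 = [[-E_tt/2 + F_st - G_ss/2, E_s/2, F_s - E_t/2], [F_t - G_s/2, E, F], [G_t/2, F, G]] = [[-25/16, 41/8, -115/16], [0, 69/16, -11/2], [0, -11/2, 125/16]]; det M1 = -22025/4096
M2 = [[0, E_t/2, G_s/2], [E_t/2, E, F], [G_s/2, F, G]] = [[0, 1/4, 0], [1/4, 69/16, -11/2], [0, -11/2, 125/16]]; det M2 = -125/256
det M1 - det M2 = -20025/4096; K = -20025/4096 / (881/256)^2 = -320400/776161


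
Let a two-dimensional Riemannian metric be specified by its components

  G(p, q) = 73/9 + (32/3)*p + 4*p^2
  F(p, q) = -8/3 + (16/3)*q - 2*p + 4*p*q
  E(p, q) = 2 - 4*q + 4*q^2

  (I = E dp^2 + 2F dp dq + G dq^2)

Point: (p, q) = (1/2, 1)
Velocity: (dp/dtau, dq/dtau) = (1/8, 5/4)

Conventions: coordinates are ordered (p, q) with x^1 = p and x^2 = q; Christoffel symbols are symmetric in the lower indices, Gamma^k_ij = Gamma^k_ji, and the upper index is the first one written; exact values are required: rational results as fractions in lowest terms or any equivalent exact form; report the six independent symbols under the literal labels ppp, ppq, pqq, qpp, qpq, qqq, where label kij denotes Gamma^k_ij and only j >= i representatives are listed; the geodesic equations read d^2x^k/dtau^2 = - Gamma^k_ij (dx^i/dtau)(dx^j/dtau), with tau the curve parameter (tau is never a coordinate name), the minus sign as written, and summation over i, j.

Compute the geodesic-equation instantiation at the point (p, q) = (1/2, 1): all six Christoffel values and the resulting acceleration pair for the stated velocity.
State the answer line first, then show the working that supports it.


Answer: Gamma_ppp = 0, Gamma_ppq = 18/139, Gamma_pqq = 0, Gamma_qpp = 0, Gamma_qpq = 66/139, Gamma_qqq = 0; accelerations (d^2p/dtau^2, d^2q/dtau^2) = (-45/1112, -165/1112)

E = 2, F = 11/3, G = 130/9 at the point
E_p = 0, E_q = 4, F_p = 2, F_q = 22/3, G_p = 44/3, G_q = 0
EG - F^2 = 139/9;  g^inv = (9/139) * [[130/9, -11/3], [-11/3, 2]]
first-kind symbols [ij,l] = (1/2)(d_i g_jl + d_j g_il - d_l g_ij): [pp,p] = E_p/2 = 0, [pp,q] = F_p - E_q/2 = 0, [pq,p] = E_q/2 = 2, [pq,q] = G_p/2 = 22/3, [qq,p] = F_q - G_p/2 = 0, [qq,q] = G_q/2 = 0
Gamma^p_ij = (G*[ij,p] - F*[ij,q])/(EG - F^2), Gamma^q_ij = (E*[ij,q] - F*[ij,p])/(EG - F^2)
Gamma_ppp = 0, Gamma_ppq = 18/139, Gamma_pqq = 0, Gamma_qpp = 0, Gamma_qpq = 66/139, Gamma_qqq = 0
d^2p/dtau^2 = -(Gamma_ppp*(1/8)^2 + 2*Gamma_ppq*(1/8)*(5/4) + Gamma_pqq*(5/4)^2) = -45/1112
d^2q/dtau^2 = -(Gamma_qpp*(1/8)^2 + 2*Gamma_qpq*(1/8)*(5/4) + Gamma_qqq*(5/4)^2) = -165/1112


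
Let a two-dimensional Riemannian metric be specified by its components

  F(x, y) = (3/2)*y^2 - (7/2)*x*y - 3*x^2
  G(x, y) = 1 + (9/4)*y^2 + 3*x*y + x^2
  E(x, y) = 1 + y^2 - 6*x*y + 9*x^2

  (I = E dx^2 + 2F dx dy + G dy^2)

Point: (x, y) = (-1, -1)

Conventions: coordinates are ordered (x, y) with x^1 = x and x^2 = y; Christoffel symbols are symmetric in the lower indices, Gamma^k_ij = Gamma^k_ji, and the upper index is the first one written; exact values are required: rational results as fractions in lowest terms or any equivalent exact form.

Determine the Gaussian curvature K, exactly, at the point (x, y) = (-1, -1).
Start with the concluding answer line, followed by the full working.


Answer: K = -88/2025

E = 5, F = -5, G = 29/4, EG - F^2 = 45/4 at the point
E_x = -12, E_y = 4, F_x = 19/2, F_y = 1/2, G_x = -5, G_y = -15/2
E_yy = 2, F_xy = -7/2, G_xx = 2
Evaluate Brioschi's two determinant matrices M1, M2 and divide by (EG - F^2)^2.
M1 = [[-E_yy/2 + F_xy - G_xx/2, E_x/2, F_x - E_y/2], [F_y - G_x/2, E, F], [G_y/2, F, G]] = [[-11/2, -6, 15/2], [3, 5, -5], [-15/4, -5, 29/4]]; det M1 = -63/4
M2 = [[0, E_y/2, G_x/2], [E_y/2, E, F], [G_x/2, F, G]] = [[0, 2, -5/2], [2, 5, -5], [-5/2, -5, 29/4]]; det M2 = -41/4
det M1 - det M2 = -11/2; K = -11/2 / (45/4)^2 = -88/2025


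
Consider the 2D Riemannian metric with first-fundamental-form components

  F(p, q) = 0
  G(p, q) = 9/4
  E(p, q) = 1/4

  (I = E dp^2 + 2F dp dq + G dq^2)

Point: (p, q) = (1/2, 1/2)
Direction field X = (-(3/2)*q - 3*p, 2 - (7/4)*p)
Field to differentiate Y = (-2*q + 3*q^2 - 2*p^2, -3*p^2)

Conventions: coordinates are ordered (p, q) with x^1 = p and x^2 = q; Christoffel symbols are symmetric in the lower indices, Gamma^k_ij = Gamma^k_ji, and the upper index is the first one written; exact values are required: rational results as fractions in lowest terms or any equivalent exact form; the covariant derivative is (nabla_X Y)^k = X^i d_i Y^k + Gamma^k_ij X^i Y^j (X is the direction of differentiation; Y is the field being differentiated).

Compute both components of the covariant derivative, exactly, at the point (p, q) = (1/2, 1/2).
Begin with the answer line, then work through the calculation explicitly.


Answer: (nabla_X Y)^p = 45/8, (nabla_X Y)^q = 27/4

E = 1/4, F = 0, G = 9/4 at the point
E_p = 0, E_q = 0, F_p = 0, F_q = 0, G_p = 0, G_q = 0
EG - F^2 = 9/16;  g^inv = (16/9) * [[9/4, 0], [0, 1/4]]
first-kind symbols [ij,l] = (1/2)(d_i g_jl + d_j g_il - d_l g_ij): [pp,p] = E_p/2 = 0, [pp,q] = F_p - E_q/2 = 0, [pq,p] = E_q/2 = 0, [pq,q] = G_p/2 = 0, [qq,p] = F_q - G_p/2 = 0, [qq,q] = G_q/2 = 0
Gamma^p_ij = (G*[ij,p] - F*[ij,q])/(EG - F^2), Gamma^q_ij = (E*[ij,q] - F*[ij,p])/(EG - F^2)
Gamma_ppp = 0, Gamma_ppq = 0, Gamma_pqq = 0, Gamma_qpp = 0, Gamma_qpq = 0, Gamma_qqq = 0
X = (-9/4, 9/8), Y = (-3/4, -3/4) at the point


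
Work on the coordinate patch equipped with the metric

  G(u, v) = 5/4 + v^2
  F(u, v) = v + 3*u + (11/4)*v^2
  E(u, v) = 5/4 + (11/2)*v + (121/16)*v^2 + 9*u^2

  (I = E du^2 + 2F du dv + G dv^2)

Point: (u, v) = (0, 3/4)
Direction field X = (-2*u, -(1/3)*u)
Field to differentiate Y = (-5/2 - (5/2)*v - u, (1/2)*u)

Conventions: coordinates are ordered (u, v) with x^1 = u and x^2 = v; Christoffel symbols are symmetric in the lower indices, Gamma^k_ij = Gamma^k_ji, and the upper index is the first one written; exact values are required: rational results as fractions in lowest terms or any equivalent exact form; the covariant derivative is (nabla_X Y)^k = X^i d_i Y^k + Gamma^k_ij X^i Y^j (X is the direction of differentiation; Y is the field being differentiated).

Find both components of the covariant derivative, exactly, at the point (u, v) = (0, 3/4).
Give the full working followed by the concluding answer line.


E = 2465/256, F = 147/64, G = 29/16 at the point
E_u = 0, E_v = 539/32, F_u = 3, F_v = 41/8, G_u = 0, G_v = 3/2
EG - F^2 = 12469/1024;  g^inv = (1024/12469) * [[29/16, -147/64], [-147/64, 2465/256]]
first-kind symbols [ij,l] = (1/2)(d_i g_jl + d_j g_il - d_l g_ij): [uu,u] = E_u/2 = 0, [uu,v] = F_u - E_v/2 = -347/64, [uv,u] = E_v/2 = 539/64, [uv,v] = G_u/2 = 0, [vv,u] = F_v - G_u/2 = 41/8, [vv,v] = G_v/2 = 3/4
Gamma^u_ij = (G*[ij,u] - F*[ij,v])/(EG - F^2), Gamma^v_ij = (E*[ij,v] - F*[ij,u])/(EG - F^2)
Gamma_uuu = 51009/49876, Gamma_uuv = 15631/12469, Gamma_uvv = 7748/12469, Gamma_vuu = -855355/199504, Gamma_vuv = -79233/49876, Gamma_vvv = -4659/12469
X = (0, 0), Y = (-35/8, 0) at the point

Answer: (nabla_X Y)^u = 0, (nabla_X Y)^v = 0


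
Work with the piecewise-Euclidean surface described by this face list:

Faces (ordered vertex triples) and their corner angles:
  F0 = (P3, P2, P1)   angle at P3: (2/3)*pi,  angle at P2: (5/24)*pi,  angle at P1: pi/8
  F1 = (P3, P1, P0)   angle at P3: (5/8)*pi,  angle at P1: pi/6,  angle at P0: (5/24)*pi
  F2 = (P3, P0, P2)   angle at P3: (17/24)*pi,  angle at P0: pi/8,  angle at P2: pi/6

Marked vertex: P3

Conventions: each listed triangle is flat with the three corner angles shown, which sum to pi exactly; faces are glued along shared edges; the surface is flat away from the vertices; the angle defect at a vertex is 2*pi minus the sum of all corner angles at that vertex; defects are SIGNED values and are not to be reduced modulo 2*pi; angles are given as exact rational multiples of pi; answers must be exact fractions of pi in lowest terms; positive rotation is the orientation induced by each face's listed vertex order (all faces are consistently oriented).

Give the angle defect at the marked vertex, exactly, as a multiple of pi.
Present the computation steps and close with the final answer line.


Sum of corner angles at P3: 2*pi
defect = 2*pi - 2*pi

Answer: defect(P3) = 0


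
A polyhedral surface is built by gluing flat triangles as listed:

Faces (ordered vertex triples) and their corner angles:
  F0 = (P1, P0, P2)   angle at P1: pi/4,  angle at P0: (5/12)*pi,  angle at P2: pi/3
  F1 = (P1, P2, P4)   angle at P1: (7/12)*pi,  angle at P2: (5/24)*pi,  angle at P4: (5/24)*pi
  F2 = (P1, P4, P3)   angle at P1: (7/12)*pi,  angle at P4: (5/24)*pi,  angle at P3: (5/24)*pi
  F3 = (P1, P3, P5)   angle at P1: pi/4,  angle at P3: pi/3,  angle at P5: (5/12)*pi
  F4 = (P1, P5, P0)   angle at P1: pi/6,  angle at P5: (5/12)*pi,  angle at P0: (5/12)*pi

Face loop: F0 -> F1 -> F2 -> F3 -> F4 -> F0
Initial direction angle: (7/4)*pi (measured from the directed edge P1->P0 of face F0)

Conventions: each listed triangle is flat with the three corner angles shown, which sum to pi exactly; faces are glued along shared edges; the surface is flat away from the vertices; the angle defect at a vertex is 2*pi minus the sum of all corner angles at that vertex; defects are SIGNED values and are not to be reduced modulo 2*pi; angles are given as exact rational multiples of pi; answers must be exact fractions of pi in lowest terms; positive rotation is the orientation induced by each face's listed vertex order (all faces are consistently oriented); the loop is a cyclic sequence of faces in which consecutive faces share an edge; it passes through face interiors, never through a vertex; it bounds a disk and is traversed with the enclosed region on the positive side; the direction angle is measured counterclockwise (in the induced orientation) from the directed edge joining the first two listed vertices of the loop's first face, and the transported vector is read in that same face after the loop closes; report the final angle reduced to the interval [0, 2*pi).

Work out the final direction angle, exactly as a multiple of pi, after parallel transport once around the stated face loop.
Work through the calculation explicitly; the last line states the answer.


enclosed vertex P1: corner angles sum to (11/6)*pi, defect = 2*pi - (11/6)*pi = pi/6
final direction = starting direction + enclosed defect total, reduced mod 2*pi (induced orientation)
final angle = (7/4)*pi + pi/6 = (23/12)*pi (mod 2*pi)

Answer: final direction angle = (23/12)*pi


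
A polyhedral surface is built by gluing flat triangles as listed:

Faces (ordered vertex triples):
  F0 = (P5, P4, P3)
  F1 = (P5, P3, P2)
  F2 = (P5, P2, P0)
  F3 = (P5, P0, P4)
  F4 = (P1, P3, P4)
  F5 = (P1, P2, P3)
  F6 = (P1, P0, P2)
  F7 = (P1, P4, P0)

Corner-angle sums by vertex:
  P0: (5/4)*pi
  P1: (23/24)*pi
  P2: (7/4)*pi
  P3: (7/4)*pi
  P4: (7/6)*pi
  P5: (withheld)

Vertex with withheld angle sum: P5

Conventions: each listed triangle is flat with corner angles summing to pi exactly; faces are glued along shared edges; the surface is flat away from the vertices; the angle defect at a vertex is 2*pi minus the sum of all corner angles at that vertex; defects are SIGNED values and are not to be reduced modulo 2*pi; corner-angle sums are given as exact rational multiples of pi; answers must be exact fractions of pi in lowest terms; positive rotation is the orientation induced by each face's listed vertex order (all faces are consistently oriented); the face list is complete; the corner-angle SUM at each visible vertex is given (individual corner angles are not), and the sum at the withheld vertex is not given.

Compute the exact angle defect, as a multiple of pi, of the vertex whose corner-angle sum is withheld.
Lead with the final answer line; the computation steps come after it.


Answer: defect(P5) = (7/8)*pi

V = 6, E = 12, F = 8; chi = V - E + F = 2
Gauss-Bonnet: total defect = 2*pi*chi = 4*pi; visible defects sum to (25/8)*pi


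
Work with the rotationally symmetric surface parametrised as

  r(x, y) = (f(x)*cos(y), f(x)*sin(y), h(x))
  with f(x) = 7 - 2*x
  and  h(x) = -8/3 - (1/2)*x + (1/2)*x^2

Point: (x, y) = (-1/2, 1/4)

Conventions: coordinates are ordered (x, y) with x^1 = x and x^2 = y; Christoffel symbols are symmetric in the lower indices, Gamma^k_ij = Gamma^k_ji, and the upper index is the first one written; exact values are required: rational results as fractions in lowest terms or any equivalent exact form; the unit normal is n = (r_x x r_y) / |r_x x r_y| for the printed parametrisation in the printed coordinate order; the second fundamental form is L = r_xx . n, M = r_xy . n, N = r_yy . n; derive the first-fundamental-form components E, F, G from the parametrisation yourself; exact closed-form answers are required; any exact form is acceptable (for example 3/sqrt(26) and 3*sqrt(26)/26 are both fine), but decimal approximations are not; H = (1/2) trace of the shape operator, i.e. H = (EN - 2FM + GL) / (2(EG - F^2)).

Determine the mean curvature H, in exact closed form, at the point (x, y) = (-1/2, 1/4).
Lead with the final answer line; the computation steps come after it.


Answer: H = -21*sqrt(5)/400

f = 8, f' = -2, f'' = 0, h' = -1, h'' = 1
E = 5, F = 0, G = 64; answer radicand W^2 = 5
unnormalised second-form numerators: l = -2, m = 0, n = -8; L = l/sqrt(5), and similarly M = m/sqrt(W^2), N = n/sqrt(W^2)
H = (E*n - 2*F*m + G*l) / (2*(EG - F^2)*sqrt(W^2)); E*n - 2*F*m + G*l = -168, EG - F^2 = 320, so H = (-21/80)/sqrt(5)


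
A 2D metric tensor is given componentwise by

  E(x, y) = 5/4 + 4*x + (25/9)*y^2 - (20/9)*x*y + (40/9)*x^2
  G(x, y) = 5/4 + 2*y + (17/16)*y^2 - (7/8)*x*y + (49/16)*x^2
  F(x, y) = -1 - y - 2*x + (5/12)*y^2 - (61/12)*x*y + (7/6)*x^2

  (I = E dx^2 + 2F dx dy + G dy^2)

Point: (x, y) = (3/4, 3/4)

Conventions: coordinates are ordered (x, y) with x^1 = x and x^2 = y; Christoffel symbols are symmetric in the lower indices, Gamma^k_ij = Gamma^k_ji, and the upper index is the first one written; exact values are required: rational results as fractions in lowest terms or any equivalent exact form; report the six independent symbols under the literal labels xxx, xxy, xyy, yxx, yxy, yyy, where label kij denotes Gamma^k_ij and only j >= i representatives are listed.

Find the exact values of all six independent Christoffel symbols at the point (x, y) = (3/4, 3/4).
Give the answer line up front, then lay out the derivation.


Answer: Gamma_xxx = -3647/2610, Gamma_xxy = 16381/5220, Gamma_xyy = -42023/10440, Gamma_yxx = -3593/1305, Gamma_yxy = 10459/2610, Gamma_yyy = -22277/5220

E = 113/16, F = -167/32, G = 293/64 at the point
E_x = 9, E_y = 5/2, F_x = -65/16, F_y = -67/16, G_x = 63/16, G_y = 47/16
EG - F^2 = 1305/256;  g^inv = (256/1305) * [[293/64, 167/32], [167/32, 113/16]]
first-kind symbols [ij,l] = (1/2)(d_i g_jl + d_j g_il - d_l g_ij): [xx,x] = E_x/2 = 9/2, [xx,y] = F_x - E_y/2 = -85/16, [xy,x] = E_y/2 = 5/4, [xy,y] = G_x/2 = 63/32, [yy,x] = F_y - G_x/2 = -197/32, [yy,y] = G_y/2 = 47/32
Gamma^x_ij = (G*[ij,x] - F*[ij,y])/(EG - F^2), Gamma^y_ij = (E*[ij,y] - F*[ij,x])/(EG - F^2)


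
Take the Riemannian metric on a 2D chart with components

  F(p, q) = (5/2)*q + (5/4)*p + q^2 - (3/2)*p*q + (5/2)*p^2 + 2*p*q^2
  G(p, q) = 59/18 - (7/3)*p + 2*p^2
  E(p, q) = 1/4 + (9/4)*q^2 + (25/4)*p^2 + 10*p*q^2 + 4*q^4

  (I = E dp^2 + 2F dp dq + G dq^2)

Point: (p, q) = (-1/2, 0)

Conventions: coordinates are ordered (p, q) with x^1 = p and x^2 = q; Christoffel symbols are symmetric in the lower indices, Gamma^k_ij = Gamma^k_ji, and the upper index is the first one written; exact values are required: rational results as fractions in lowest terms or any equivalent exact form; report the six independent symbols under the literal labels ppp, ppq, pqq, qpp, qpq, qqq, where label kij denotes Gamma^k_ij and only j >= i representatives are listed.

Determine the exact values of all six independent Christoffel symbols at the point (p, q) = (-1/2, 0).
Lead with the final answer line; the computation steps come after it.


Answer: Gamma_ppp = -50/29, Gamma_ppq = 0, Gamma_pqq = 260/87, Gamma_qpp = -45/178, Gamma_qpq = -39/89, Gamma_qqq = 0

E = 29/16, F = 0, G = 89/18 at the point
E_p = -25/4, E_q = 0, F_p = -5/4, F_q = 13/4, G_p = -13/3, G_q = 0
EG - F^2 = 2581/288;  g^inv = (288/2581) * [[89/18, 0], [0, 29/16]]
first-kind symbols [ij,l] = (1/2)(d_i g_jl + d_j g_il - d_l g_ij): [pp,p] = E_p/2 = -25/8, [pp,q] = F_p - E_q/2 = -5/4, [pq,p] = E_q/2 = 0, [pq,q] = G_p/2 = -13/6, [qq,p] = F_q - G_p/2 = 65/12, [qq,q] = G_q/2 = 0
Gamma^p_ij = (G*[ij,p] - F*[ij,q])/(EG - F^2), Gamma^q_ij = (E*[ij,q] - F*[ij,p])/(EG - F^2)


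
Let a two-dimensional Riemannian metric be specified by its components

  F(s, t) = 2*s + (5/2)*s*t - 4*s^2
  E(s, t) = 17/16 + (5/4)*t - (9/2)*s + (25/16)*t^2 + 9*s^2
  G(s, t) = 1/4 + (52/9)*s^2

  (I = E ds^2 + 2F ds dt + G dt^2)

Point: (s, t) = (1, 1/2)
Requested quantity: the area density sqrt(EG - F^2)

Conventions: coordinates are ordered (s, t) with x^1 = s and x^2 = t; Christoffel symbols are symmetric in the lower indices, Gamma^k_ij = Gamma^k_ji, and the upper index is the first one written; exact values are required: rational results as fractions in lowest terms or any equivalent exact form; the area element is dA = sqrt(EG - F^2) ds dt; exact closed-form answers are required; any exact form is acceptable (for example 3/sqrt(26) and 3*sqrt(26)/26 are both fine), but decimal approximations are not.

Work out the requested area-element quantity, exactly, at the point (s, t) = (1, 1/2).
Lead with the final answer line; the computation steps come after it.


Answer: sqrt(EG - F^2) = sqrt(90061)/48

E = 421/64, F = -3/4, G = 217/36; EG - F^2 = 90061/2304


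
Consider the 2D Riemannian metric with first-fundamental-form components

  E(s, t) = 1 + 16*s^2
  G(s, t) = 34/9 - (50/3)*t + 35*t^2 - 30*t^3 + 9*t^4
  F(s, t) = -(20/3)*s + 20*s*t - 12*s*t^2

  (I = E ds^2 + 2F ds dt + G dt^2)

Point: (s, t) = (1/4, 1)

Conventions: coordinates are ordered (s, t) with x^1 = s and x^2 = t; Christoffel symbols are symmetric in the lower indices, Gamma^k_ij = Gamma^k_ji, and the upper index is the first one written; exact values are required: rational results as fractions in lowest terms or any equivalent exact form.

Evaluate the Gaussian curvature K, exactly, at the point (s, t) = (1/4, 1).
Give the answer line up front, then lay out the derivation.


Answer: K = -324/361

E = 2, F = 1/3, G = 10/9, EG - F^2 = 19/9 at the point
E_s = 8, E_t = 0, F_s = 4/3, F_t = -1, G_s = 0, G_t = -2/3
E_tt = 0, F_st = -4, G_ss = 0
Brioschi: K = (det M1 - det M2) / (EG - F^2)^2 with the standard first/second-derivative matrices M1, M2.
M1 = [[-E_tt/2 + F_st - G_ss/2, E_s/2, F_s - E_t/2], [F_t - G_s/2, E, F], [G_t/2, F, G]] = [[-4, 4, 4/3], [-1, 2, 1/3], [-1/3, 1/3, 10/9]]; det M1 = -4
M2 = [[0, E_t/2, G_s/2], [E_t/2, E, F], [G_s/2, F, G]] = [[0, 0, 0], [0, 2, 1/3], [0, 1/3, 10/9]]; det M2 = 0
det M1 - det M2 = -4; K = -4 / (19/9)^2 = -324/361


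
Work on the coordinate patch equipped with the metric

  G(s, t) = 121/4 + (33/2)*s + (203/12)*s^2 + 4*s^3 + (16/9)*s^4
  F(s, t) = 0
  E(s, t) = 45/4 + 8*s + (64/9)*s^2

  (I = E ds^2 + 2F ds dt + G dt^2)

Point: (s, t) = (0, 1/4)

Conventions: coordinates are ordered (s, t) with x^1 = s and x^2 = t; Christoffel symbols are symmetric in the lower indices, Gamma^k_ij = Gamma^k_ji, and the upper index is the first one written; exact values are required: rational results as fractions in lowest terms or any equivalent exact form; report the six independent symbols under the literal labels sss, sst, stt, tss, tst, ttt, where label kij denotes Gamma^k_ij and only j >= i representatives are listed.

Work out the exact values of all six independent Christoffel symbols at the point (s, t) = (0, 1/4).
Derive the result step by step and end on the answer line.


E = 45/4, F = 0, G = 121/4 at the point
E_s = 8, E_t = 0, F_s = 0, F_t = 0, G_s = 33/2, G_t = 0
EG - F^2 = 5445/16;  g^inv = (16/5445) * [[121/4, 0], [0, 45/4]]
first-kind symbols [ij,l] = (1/2)(d_i g_jl + d_j g_il - d_l g_ij): [ss,s] = E_s/2 = 4, [ss,t] = F_s - E_t/2 = 0, [st,s] = E_t/2 = 0, [st,t] = G_s/2 = 33/4, [tt,s] = F_t - G_s/2 = -33/4, [tt,t] = G_t/2 = 0
Gamma^s_ij = (G*[ij,s] - F*[ij,t])/(EG - F^2), Gamma^t_ij = (E*[ij,t] - F*[ij,s])/(EG - F^2)

Answer: Gamma_sss = 16/45, Gamma_sst = 0, Gamma_stt = -11/15, Gamma_tss = 0, Gamma_tst = 3/11, Gamma_ttt = 0


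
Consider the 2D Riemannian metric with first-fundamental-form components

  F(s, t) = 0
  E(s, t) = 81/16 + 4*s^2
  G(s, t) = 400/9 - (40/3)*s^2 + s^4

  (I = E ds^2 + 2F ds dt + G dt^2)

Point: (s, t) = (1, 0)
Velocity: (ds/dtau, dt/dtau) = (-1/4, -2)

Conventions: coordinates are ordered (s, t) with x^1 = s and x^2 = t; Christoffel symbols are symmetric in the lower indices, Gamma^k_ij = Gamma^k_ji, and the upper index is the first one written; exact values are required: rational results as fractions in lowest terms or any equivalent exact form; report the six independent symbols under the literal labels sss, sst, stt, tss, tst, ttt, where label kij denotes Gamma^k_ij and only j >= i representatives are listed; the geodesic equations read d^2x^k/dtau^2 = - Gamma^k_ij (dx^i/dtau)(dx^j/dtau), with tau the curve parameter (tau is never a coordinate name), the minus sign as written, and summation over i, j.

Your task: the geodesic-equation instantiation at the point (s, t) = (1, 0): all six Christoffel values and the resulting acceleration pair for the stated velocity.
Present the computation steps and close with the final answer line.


E = 145/16, F = 0, G = 289/9 at the point
E_s = 8, E_t = 0, F_s = 0, F_t = 0, G_s = -68/3, G_t = 0
EG - F^2 = 41905/144;  g^inv = (144/41905) * [[289/9, 0], [0, 145/16]]
first-kind symbols [ij,l] = (1/2)(d_i g_jl + d_j g_il - d_l g_ij): [ss,s] = E_s/2 = 4, [ss,t] = F_s - E_t/2 = 0, [st,s] = E_t/2 = 0, [st,t] = G_s/2 = -34/3, [tt,s] = F_t - G_s/2 = 34/3, [tt,t] = G_t/2 = 0
Gamma^s_ij = (G*[ij,s] - F*[ij,t])/(EG - F^2), Gamma^t_ij = (E*[ij,t] - F*[ij,s])/(EG - F^2)
Gamma_sss = 64/145, Gamma_sst = 0, Gamma_stt = 544/435, Gamma_tss = 0, Gamma_tst = -6/17, Gamma_ttt = 0
d^2s/dtau^2 = -(Gamma_sss*(-1/4)^2 + 2*Gamma_sst*(-1/4)*(-2) + Gamma_stt*(-2)^2) = -2188/435
d^2t/dtau^2 = -(Gamma_tss*(-1/4)^2 + 2*Gamma_tst*(-1/4)*(-2) + Gamma_ttt*(-2)^2) = 6/17

Answer: Gamma_sss = 64/145, Gamma_sst = 0, Gamma_stt = 544/435, Gamma_tss = 0, Gamma_tst = -6/17, Gamma_ttt = 0; accelerations (d^2s/dtau^2, d^2t/dtau^2) = (-2188/435, 6/17)


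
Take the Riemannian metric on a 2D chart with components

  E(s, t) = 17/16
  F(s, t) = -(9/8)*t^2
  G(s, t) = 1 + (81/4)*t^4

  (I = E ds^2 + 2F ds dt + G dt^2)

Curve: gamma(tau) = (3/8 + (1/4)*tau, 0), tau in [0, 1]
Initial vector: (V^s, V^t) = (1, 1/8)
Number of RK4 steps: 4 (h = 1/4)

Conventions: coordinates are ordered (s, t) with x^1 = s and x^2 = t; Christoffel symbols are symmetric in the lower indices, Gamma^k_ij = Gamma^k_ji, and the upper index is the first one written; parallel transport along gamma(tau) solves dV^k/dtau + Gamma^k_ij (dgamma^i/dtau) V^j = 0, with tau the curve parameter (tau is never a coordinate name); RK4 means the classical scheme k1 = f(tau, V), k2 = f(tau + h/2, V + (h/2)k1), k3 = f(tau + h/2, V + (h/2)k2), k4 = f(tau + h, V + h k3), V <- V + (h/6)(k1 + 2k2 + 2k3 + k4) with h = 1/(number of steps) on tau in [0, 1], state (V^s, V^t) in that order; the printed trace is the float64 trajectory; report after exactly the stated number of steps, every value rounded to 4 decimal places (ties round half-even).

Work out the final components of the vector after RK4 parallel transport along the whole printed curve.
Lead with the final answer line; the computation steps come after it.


Answer: V^s = 1.0000, V^t = 0.1250

gamma'(tau) = (1/4, 0); f(tau, V)^k = -Gamma^k_ij(gamma(tau)) gamma'^i(tau) V^j; h = 1/4; intermediate values shown to 6 dp
curve data and Christoffel symbols at the stage parameters:
  tau = 0.000000: gamma = (0.375000, 0.000000), gamma' = (0.250000, 0.000000); Gamma_sss = 0.000000, Gamma_sst = 0.000000, Gamma_stt = 0.000000, Gamma_tss = 0.000000, Gamma_tst = 0.000000, Gamma_ttt = 0.000000
  tau = 0.125000: gamma = (0.406250, 0.000000), gamma' = (0.250000, 0.000000); Gamma_sss = 0.000000, Gamma_sst = 0.000000, Gamma_stt = 0.000000, Gamma_tss = 0.000000, Gamma_tst = 0.000000, Gamma_ttt = 0.000000
  tau = 0.250000: gamma = (0.437500, 0.000000), gamma' = (0.250000, 0.000000); Gamma_sss = 0.000000, Gamma_sst = 0.000000, Gamma_stt = 0.000000, Gamma_tss = 0.000000, Gamma_tst = 0.000000, Gamma_ttt = 0.000000
  tau = 0.375000: gamma = (0.468750, 0.000000), gamma' = (0.250000, 0.000000); Gamma_sss = 0.000000, Gamma_sst = 0.000000, Gamma_stt = 0.000000, Gamma_tss = 0.000000, Gamma_tst = 0.000000, Gamma_ttt = 0.000000
  tau = 0.500000: gamma = (0.500000, 0.000000), gamma' = (0.250000, 0.000000); Gamma_sss = 0.000000, Gamma_sst = 0.000000, Gamma_stt = 0.000000, Gamma_tss = 0.000000, Gamma_tst = 0.000000, Gamma_ttt = 0.000000
  tau = 0.625000: gamma = (0.531250, 0.000000), gamma' = (0.250000, 0.000000); Gamma_sss = 0.000000, Gamma_sst = 0.000000, Gamma_stt = 0.000000, Gamma_tss = 0.000000, Gamma_tst = 0.000000, Gamma_ttt = 0.000000
  tau = 0.750000: gamma = (0.562500, 0.000000), gamma' = (0.250000, 0.000000); Gamma_sss = 0.000000, Gamma_sst = 0.000000, Gamma_stt = 0.000000, Gamma_tss = 0.000000, Gamma_tst = 0.000000, Gamma_ttt = 0.000000
  tau = 0.875000: gamma = (0.593750, 0.000000), gamma' = (0.250000, 0.000000); Gamma_sss = 0.000000, Gamma_sst = 0.000000, Gamma_stt = 0.000000, Gamma_tss = 0.000000, Gamma_tst = 0.000000, Gamma_ttt = 0.000000
  tau = 1.000000: gamma = (0.625000, 0.000000), gamma' = (0.250000, 0.000000); Gamma_sss = 0.000000, Gamma_sst = 0.000000, Gamma_stt = 0.000000, Gamma_tss = 0.000000, Gamma_tst = 0.000000, Gamma_ttt = 0.000000
step 0: V^s = 1.0000, V^t = 0.1250
step 1: k1 = (0.000000, 0.000000), k2 = (0.000000, 0.000000), k3 = (0.000000, 0.000000), k4 = (0.000000, 0.000000); V <- V + (h/6)(k1 + 2k2 + 2k3 + k4): V^s = 1.0000, V^t = 0.1250
step 2: k1 = (0.000000, 0.000000), k2 = (0.000000, 0.000000), k3 = (0.000000, 0.000000), k4 = (0.000000, 0.000000); V <- V + (h/6)(k1 + 2k2 + 2k3 + k4): V^s = 1.0000, V^t = 0.1250
step 3: k1 = (0.000000, 0.000000), k2 = (0.000000, 0.000000), k3 = (0.000000, 0.000000), k4 = (0.000000, 0.000000); V <- V + (h/6)(k1 + 2k2 + 2k3 + k4): V^s = 1.0000, V^t = 0.1250
step 4: k1 = (0.000000, 0.000000), k2 = (0.000000, 0.000000), k3 = (0.000000, 0.000000), k4 = (0.000000, 0.000000); V <- V + (h/6)(k1 + 2k2 + 2k3 + k4): V^s = 1.0000, V^t = 0.1250


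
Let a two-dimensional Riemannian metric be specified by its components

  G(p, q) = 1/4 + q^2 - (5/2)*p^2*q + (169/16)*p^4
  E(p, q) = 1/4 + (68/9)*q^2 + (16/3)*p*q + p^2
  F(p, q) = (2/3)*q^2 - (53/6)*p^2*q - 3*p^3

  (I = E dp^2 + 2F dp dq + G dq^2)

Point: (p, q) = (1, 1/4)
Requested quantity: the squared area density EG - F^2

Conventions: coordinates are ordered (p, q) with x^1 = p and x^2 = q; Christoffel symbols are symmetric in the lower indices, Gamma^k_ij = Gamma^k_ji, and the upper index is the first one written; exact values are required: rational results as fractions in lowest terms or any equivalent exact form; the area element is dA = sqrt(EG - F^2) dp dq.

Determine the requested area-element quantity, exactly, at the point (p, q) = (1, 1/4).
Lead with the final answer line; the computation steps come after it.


Answer: EG - F^2 = 37/8

E = 55/18, F = -31/6, G = 41/4; EG - F^2 = 37/8


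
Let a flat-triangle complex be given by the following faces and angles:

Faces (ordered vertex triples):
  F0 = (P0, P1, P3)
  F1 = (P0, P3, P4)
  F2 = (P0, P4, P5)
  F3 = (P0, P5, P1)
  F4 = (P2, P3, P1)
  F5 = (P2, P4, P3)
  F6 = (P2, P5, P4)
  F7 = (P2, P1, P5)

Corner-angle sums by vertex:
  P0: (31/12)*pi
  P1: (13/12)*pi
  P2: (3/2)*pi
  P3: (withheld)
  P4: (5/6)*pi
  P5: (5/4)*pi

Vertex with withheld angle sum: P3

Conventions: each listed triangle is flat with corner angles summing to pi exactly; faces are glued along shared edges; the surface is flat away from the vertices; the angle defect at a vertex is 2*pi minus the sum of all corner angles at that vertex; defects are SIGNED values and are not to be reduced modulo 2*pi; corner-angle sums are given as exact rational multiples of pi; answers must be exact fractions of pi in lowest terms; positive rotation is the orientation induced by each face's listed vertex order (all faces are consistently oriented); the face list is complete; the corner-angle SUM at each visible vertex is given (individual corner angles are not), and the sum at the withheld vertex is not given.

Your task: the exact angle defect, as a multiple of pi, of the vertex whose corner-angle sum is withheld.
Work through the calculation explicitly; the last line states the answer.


V = 6, E = 12, F = 8; chi = V - E + F = 2
Gauss-Bonnet: total defect = 2*pi*chi = 4*pi; visible defects sum to (11/4)*pi

Answer: defect(P3) = (5/4)*pi


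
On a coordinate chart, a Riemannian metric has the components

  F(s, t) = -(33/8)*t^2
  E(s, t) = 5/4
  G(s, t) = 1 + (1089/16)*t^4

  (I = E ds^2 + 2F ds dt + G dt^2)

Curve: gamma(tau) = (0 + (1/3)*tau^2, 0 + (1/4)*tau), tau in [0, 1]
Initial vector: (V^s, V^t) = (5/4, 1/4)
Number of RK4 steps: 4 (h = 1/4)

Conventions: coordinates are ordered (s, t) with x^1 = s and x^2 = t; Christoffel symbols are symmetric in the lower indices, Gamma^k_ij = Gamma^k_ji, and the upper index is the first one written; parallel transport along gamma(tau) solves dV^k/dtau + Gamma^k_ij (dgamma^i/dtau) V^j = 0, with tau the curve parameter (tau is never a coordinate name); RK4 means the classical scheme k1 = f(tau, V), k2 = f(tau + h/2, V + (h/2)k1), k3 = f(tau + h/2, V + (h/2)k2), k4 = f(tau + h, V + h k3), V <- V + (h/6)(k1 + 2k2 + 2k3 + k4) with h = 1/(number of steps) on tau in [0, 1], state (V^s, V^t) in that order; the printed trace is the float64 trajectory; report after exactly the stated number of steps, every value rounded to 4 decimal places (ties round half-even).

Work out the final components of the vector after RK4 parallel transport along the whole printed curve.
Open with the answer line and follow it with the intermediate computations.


Answer: V^s = 1.2968, V^t = 0.2270

gamma'(tau) = ((2/3)*tau, 1/4); f(tau, V)^k = -Gamma^k_ij(gamma(tau)) gamma'^i(tau) V^j; h = 1/4; intermediate values shown to 6 dp
curve data and Christoffel symbols at the stage parameters:
  tau = 0.000000: gamma = (0.000000, 0.000000), gamma' = (0.000000, 0.250000); Gamma_sss = 0.000000, Gamma_sst = 0.000000, Gamma_stt = 0.000000, Gamma_tss = 0.000000, Gamma_tst = 0.000000, Gamma_ttt = 0.000000
  tau = 0.125000: gamma = (0.005208, 0.031250), gamma' = (0.083333, 0.250000); Gamma_sss = 0.000000, Gamma_sst = 0.000000, Gamma_stt = -0.206239, Gamma_tss = 0.000000, Gamma_tst = 0.000000, Gamma_ttt = 0.003323
  tau = 0.250000: gamma = (0.020833, 0.062500), gamma' = (0.166667, 0.250000); Gamma_sss = 0.000000, Gamma_sst = 0.000000, Gamma_stt = -0.412158, Gamma_tss = 0.000000, Gamma_tst = 0.000000, Gamma_ttt = 0.026565
  tau = 0.375000: gamma = (0.046875, 0.093750), gamma' = (0.250000, 0.250000); Gamma_sss = 0.000000, Gamma_sst = 0.000000, Gamma_stt = -0.616158, Gamma_tss = 0.000000, Gamma_tst = 0.000000, Gamma_ttt = 0.089355
  tau = 0.500000: gamma = (0.083333, 0.125000), gamma' = (0.333333, 0.250000); Gamma_sss = 0.000000, Gamma_sst = 0.000000, Gamma_stt = -0.814177, Gamma_tss = 0.000000, Gamma_tst = 0.000000, Gamma_ttt = 0.209905
  tau = 0.625000: gamma = (0.130208, 0.156250), gamma' = (0.416667, 0.250000); Gamma_sss = 0.000000, Gamma_sst = 0.000000, Gamma_stt = -0.998833, Gamma_tss = 0.000000, Gamma_tst = 0.000000, Gamma_ttt = 0.402362
  tau = 0.750000: gamma = (0.187500, 0.187500), gamma' = (0.500000, 0.250000); Gamma_sss = 0.000000, Gamma_sst = 0.000000, Gamma_stt = -1.159470, Gamma_tss = 0.000000, Gamma_tst = 0.000000, Gamma_ttt = 0.672583
  tau = 0.875000: gamma = (0.255208, 0.218750), gamma' = (0.583333, 0.250000); Gamma_sss = 0.000000, Gamma_sst = 0.000000, Gamma_stt = -1.283701, Gamma_tss = 0.000000, Gamma_tst = 0.000000, Gamma_ttt = 1.013547
  tau = 1.000000: gamma = (0.333333, 0.250000), gamma' = (0.666667, 0.250000); Gamma_sss = 0.000000, Gamma_sst = 0.000000, Gamma_stt = -1.360606, Gamma_tss = 0.000000, Gamma_tst = 0.000000, Gamma_ttt = 1.403124
step 0: V^s = 1.2500, V^t = 0.2500
step 1: k1 = (0.000000, 0.000000), k2 = (0.012890, -0.000208), k3 = (0.012889, -0.000208), k4 = (0.025754, -0.001660); V <- V + (h/6)(k1 + 2k2 + 2k3 + k4): V^s = 1.2532, V^t = 0.2499
step 2: k1 = (0.025749, -0.001660), k2 = (0.038462, -0.005578), k3 = (0.038387, -0.005567), k4 = (0.050582, -0.013041); V <- V + (h/6)(k1 + 2k2 + 2k3 + k4): V^s = 1.2628, V^t = 0.2484
step 3: k1 = (0.050551, -0.013033), k2 = (0.061610, -0.024818), k3 = (0.061242, -0.024670), k4 = (0.070202, -0.040723); V <- V + (h/6)(k1 + 2k2 + 2k3 + k4): V^s = 1.2781, V^t = 0.2420
step 4: k1 = (0.070145, -0.040690), k2 = (0.076029, -0.060029), k3 = (0.075253, -0.059416), k4 = (0.077261, -0.079675); V <- V + (h/6)(k1 + 2k2 + 2k3 + k4): V^s = 1.2968, V^t = 0.2270


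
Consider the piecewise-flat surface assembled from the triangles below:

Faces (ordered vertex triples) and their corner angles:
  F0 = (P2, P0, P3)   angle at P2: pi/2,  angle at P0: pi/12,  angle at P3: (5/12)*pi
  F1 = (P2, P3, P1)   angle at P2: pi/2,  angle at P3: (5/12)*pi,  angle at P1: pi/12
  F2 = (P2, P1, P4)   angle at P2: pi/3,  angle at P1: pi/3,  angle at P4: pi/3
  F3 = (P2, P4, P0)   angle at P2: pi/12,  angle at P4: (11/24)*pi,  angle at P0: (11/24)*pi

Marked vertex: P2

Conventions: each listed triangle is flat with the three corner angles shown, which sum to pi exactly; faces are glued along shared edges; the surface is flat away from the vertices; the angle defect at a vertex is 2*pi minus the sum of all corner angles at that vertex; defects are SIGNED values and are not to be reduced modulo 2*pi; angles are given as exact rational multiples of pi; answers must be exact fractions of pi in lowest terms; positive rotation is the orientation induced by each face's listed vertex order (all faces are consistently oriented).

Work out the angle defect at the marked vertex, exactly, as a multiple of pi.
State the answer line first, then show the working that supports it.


Answer: defect(P2) = (7/12)*pi

Sum of corner angles at P2: (17/12)*pi
defect = 2*pi - (17/12)*pi


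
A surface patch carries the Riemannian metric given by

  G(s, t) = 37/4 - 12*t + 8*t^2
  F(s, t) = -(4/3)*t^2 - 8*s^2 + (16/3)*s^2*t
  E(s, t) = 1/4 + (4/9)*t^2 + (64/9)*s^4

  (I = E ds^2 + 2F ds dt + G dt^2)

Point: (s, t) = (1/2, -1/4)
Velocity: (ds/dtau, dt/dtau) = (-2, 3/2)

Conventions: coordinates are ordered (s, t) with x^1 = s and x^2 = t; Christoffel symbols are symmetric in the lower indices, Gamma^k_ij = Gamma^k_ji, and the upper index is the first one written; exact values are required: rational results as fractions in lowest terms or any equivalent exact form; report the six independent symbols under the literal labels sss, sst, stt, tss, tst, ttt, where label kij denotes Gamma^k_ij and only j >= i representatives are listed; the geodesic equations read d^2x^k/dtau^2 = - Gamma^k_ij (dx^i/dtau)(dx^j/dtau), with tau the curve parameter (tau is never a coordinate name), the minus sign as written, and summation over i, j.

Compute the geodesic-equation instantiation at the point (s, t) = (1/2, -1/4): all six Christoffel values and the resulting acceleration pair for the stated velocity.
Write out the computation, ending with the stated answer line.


E = 13/18, F = -29/12, G = 51/4 at the point
E_s = 32/9, E_t = -2/9, F_s = -28/3, F_t = 2, G_s = 0, G_t = -16
EG - F^2 = 485/144;  g^inv = (144/485) * [[51/4, 29/12], [29/12, 13/18]]
first-kind symbols [ij,l] = (1/2)(d_i g_jl + d_j g_il - d_l g_ij): [ss,s] = E_s/2 = 16/9, [ss,t] = F_s - E_t/2 = -83/9, [st,s] = E_t/2 = -1/9, [st,t] = G_s/2 = 0, [tt,s] = F_t - G_s/2 = 2, [tt,t] = G_t/2 = -8
Gamma^s_ij = (G*[ij,s] - F*[ij,t])/(EG - F^2), Gamma^t_ij = (E*[ij,t] - F*[ij,s])/(EG - F^2)
Gamma_sss = 164/1455, Gamma_sst = -204/485, Gamma_stt = 888/485, Gamma_tss = -3064/4365, Gamma_tst = -116/1455, Gamma_ttt = -136/485
d^2s/dtau^2 = -(Gamma_sss*(-2)^2 + 2*Gamma_sst*(-2)*(3/2) + Gamma_stt*(3/2)^2) = -10322/1455
d^2t/dtau^2 = -(Gamma_tss*(-2)^2 + 2*Gamma_tst*(-2)*(3/2) + Gamma_ttt*(3/2)^2) = 12922/4365

Answer: Gamma_sss = 164/1455, Gamma_sst = -204/485, Gamma_stt = 888/485, Gamma_tss = -3064/4365, Gamma_tst = -116/1455, Gamma_ttt = -136/485; accelerations (d^2s/dtau^2, d^2t/dtau^2) = (-10322/1455, 12922/4365)


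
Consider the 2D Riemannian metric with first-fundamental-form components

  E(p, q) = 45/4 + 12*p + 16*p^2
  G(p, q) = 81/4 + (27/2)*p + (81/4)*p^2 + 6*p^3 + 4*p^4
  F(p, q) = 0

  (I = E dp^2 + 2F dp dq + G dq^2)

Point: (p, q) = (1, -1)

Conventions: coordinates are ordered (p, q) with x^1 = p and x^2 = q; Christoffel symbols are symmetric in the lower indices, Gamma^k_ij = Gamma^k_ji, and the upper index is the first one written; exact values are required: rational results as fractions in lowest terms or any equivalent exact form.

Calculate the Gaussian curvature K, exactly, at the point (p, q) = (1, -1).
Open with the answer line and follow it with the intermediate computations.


Answer: K = -72/24649

E = 157/4, F = 0, G = 64, EG - F^2 = 2512 at the point
E_p = 44, E_q = 0, F_p = 0, F_q = 0, G_p = 88, G_q = 0
E_qq = 0, F_pq = 0, G_pp = 249/2
Brioschi: K = (det M1 - det M2) / (EG - F^2)^2 with the standard first/second-derivative matrices M1, M2.
M1 = [[-E_qq/2 + F_pq - G_pp/2, E_p/2, F_p - E_q/2], [F_q - G_p/2, E, F], [G_q/2, F, G]] = [[-249/4, 22, 0], [-44, 157/4, 0], [0, 0, 64]]; det M1 = -94420
M2 = [[0, E_q/2, G_p/2], [E_q/2, E, F], [G_p/2, F, G]] = [[0, 0, 44], [0, 157/4, 0], [44, 0, 64]]; det M2 = -75988
det M1 - det M2 = -18432; K = -18432 / (2512)^2 = -72/24649


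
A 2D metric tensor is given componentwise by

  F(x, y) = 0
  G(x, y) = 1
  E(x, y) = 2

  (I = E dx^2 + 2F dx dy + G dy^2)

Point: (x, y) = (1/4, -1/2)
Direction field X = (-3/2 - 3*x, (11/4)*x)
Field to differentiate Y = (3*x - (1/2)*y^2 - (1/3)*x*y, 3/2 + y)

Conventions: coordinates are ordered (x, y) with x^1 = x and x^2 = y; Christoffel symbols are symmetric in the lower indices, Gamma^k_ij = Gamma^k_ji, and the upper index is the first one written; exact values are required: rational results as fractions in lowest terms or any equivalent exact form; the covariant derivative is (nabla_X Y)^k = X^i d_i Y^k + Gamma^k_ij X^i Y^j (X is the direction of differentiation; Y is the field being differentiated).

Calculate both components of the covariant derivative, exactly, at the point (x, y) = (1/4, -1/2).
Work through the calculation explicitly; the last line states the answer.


E = 2, F = 0, G = 1 at the point
E_x = 0, E_y = 0, F_x = 0, F_y = 0, G_x = 0, G_y = 0
EG - F^2 = 2;  g^inv = (1/2) * [[1, 0], [0, 2]]
first-kind symbols [ij,l] = (1/2)(d_i g_jl + d_j g_il - d_l g_ij): [xx,x] = E_x/2 = 0, [xx,y] = F_x - E_y/2 = 0, [xy,x] = E_y/2 = 0, [xy,y] = G_x/2 = 0, [yy,x] = F_y - G_x/2 = 0, [yy,y] = G_y/2 = 0
Gamma^x_ij = (G*[ij,x] - F*[ij,y])/(EG - F^2), Gamma^y_ij = (E*[ij,y] - F*[ij,x])/(EG - F^2)
Gamma_xxx = 0, Gamma_xxy = 0, Gamma_xyy = 0, Gamma_yxx = 0, Gamma_yxy = 0, Gamma_yyy = 0
X = (-9/4, 11/16), Y = (2/3, 1) at the point

Answer: (nabla_X Y)^x = -1313/192, (nabla_X Y)^y = 11/16


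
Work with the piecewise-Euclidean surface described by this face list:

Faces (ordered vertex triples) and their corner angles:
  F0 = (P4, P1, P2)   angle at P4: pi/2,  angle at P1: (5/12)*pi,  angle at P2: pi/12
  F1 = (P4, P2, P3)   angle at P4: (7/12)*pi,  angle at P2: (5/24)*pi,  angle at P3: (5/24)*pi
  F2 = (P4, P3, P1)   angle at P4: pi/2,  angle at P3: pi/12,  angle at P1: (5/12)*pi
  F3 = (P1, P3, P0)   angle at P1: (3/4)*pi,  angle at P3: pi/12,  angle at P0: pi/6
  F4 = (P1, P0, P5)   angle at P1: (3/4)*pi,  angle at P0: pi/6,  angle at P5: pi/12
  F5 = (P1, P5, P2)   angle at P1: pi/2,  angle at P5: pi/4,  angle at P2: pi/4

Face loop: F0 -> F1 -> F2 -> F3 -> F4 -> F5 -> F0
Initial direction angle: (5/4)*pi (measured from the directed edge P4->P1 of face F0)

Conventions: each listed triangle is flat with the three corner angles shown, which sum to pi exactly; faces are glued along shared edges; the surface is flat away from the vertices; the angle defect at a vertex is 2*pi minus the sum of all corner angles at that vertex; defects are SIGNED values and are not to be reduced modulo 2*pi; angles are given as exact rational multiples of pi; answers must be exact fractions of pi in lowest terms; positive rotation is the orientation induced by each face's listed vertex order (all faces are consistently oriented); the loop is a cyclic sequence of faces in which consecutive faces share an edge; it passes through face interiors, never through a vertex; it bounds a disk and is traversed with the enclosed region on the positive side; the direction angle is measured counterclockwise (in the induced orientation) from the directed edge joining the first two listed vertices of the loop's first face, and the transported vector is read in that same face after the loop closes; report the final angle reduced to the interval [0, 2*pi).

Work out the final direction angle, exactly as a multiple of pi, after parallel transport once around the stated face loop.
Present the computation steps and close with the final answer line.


enclosed vertex P1: corner angles sum to (17/6)*pi, defect = 2*pi - (17/6)*pi = (-5/6)*pi
enclosed vertex P4: corner angles sum to (19/12)*pi, defect = 2*pi - (19/12)*pi = (5/12)*pi
by Gauss-Bonnet the loop rotates the vector by the enclosed defect sum (positive orientation, mod 2*pi)
final angle = (5/4)*pi - (5/12)*pi = (5/6)*pi (mod 2*pi)

Answer: final direction angle = (5/6)*pi
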